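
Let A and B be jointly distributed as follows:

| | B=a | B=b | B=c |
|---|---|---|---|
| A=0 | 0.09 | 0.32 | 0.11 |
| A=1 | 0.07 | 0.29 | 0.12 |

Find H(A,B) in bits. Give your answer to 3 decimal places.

2.343 bits

H(A,B) = −Σ p(x,y)·log₂ p(x,y) over all 6 cells.
  cell (0,a): −0.09·log₂0.09 = 0.3127
  cell (0,b): −0.32·log₂0.32 = 0.5260
  cell (0,c): −0.11·log₂0.11 = 0.3503
  cell (1,a): −0.07·log₂0.07 = 0.2686
  cell (1,b): −0.29·log₂0.29 = 0.5179
  cell (1,c): −0.12·log₂0.12 = 0.3671
Sum = 2.343 bits.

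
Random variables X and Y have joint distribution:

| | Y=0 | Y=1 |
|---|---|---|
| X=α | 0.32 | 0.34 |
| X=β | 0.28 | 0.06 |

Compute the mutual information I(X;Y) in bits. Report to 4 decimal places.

Marginals: p(X) = (0.6600, 0.3400), p(Y) = (0.6000, 0.4000).
I(X;Y) = H(X) + H(Y) − H(X,Y).
H(X) = 0.9248, H(Y) = 0.9710, H(X,Y) = 1.8130.
I(X;Y) = 0.9248 + 0.9710 − 1.8130 = 0.0828 bits.

0.0828 bits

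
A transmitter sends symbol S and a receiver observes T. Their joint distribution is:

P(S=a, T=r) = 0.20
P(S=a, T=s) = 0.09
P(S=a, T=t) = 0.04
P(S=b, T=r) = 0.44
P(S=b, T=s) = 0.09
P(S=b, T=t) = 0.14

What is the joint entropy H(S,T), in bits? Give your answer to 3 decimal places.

H(S,T) = −Σ p(x,y)·log₂ p(x,y) over all 6 cells.
  cell (a,r): −0.20·log₂0.20 = 0.4644
  cell (a,s): −0.09·log₂0.09 = 0.3127
  cell (a,t): −0.04·log₂0.04 = 0.1858
  cell (b,r): −0.44·log₂0.44 = 0.5211
  cell (b,s): −0.09·log₂0.09 = 0.3127
  cell (b,t): −0.14·log₂0.14 = 0.3971
Sum = 2.194 bits.

2.194 bits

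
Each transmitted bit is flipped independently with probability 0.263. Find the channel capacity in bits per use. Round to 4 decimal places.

Binary symmetric channel: C = 1 − h₂(ε) where h₂ is the binary entropy function.
h₂(0.263) = −0.263·log₂0.263 − 0.737·log₂0.737 = 0.8312.
C = 1 − 0.8312 = 0.1688 bits per channel use.

0.1688 bits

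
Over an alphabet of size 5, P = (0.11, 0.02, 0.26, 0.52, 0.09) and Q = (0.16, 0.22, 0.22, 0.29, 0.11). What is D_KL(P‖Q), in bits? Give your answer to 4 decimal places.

D(P‖Q) = Σ p·log₂(p/q).
  0.11·log₂(0.11/0.16) = -0.05946
  0.02·log₂(0.02/0.22) = -0.06919
  0.26·log₂(0.26/0.22) = 0.06266
  0.52·log₂(0.52/0.29) = 0.43808
  0.09·log₂(0.09/0.11) = -0.02606
D(P‖Q) = 0.3460 bits.

0.3460 bits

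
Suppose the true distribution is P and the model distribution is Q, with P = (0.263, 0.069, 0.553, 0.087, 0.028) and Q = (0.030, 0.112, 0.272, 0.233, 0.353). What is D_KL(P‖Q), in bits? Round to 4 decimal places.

1.1156 bits

D(P‖Q) = Σ p·log₂(p/q).
  0.263·log₂(0.263/0.030) = 0.82372
  0.069·log₂(0.069/0.112) = -0.04822
  0.553·log₂(0.553/0.272) = 0.56609
  0.087·log₂(0.087/0.233) = -0.12365
  0.028·log₂(0.028/0.353) = -0.10237
D(P‖Q) = 1.1156 bits.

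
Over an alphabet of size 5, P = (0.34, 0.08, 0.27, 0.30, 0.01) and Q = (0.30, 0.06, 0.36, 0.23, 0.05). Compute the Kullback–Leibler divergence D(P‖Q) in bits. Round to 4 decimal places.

D(P‖Q) = Σ p·log₂(p/q).
  0.34·log₂(0.34/0.30) = 0.06139
  0.08·log₂(0.08/0.06) = 0.03320
  0.27·log₂(0.27/0.36) = -0.11206
  0.30·log₂(0.30/0.23) = 0.11500
  0.01·log₂(0.01/0.05) = -0.02322
D(P‖Q) = 0.0743 bits.

0.0743 bits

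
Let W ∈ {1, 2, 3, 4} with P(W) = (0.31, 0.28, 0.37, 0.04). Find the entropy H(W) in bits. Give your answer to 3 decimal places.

1.754 bits

H(W) = −Σ p·log₂ p.
  −(0.31)·log₂(0.31) = 0.5238
  −(0.28)·log₂(0.28) = 0.5142
  −(0.37)·log₂(0.37) = 0.5307
  −(0.04)·log₂(0.04) = 0.1858
Sum: 0.5238 + 0.5142 + 0.5307 + 0.1858 = 1.754 bits.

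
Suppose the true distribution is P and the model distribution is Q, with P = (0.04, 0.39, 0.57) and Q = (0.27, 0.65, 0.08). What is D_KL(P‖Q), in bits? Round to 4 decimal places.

1.2171 bits

D(P‖Q) = Σ p·log₂(p/q).
  0.04·log₂(0.04/0.27) = -0.11020
  0.39·log₂(0.39/0.65) = -0.28742
  0.57·log₂(0.57/0.08) = 1.61475
D(P‖Q) = 1.2171 bits.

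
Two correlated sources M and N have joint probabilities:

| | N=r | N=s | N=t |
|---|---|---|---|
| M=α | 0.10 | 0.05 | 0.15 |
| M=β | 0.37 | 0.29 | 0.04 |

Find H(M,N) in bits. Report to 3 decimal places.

2.193 bits

H(M,N) = −Σ p(x,y)·log₂ p(x,y) over all 6 cells.
  cell (α,r): −0.10·log₂0.10 = 0.3322
  cell (α,s): −0.05·log₂0.05 = 0.2161
  cell (α,t): −0.15·log₂0.15 = 0.4105
  cell (β,r): −0.37·log₂0.37 = 0.5307
  cell (β,s): −0.29·log₂0.29 = 0.5179
  cell (β,t): −0.04·log₂0.04 = 0.1858
Sum = 2.193 bits.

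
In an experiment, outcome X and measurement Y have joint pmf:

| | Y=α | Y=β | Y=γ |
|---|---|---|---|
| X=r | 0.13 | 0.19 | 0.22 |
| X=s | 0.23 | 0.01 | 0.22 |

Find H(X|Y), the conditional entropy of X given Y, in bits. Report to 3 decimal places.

Marginals: p(X) = (0.5400, 0.4600), p(Y) = (0.3600, 0.2000, 0.4400).
H(X|Y) = Σ p(Y) · H(X|Y=·).
  Y=α: p=0.3600, H(X|Y=α) = 0.9436
  Y=β: p=0.2000, H(X|Y=β) = 0.2864
  Y=γ: p=0.4400, H(X|Y=γ) = 1.0000
Weighted sum = 0.837 bits.

0.837 bits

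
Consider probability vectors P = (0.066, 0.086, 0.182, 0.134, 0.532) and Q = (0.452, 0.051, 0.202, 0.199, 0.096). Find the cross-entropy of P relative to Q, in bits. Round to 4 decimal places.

2.9755 bits

H(P,Q) = −Σ p·log₂ q.
  −0.066·log₂(0.452) = 0.07561
  −0.086·log₂(0.051) = 0.36923
  −0.182·log₂(0.202) = 0.41998
  −0.134·log₂(0.199) = 0.31211
  −0.532·log₂(0.096) = 1.79860
H(P,Q) = 2.9755 bits.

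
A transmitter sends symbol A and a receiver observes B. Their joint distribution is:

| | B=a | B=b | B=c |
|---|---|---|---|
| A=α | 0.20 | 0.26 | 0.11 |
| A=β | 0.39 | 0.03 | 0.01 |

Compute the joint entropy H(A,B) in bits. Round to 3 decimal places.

H(A,B) = −Σ p(x,y)·log₂ p(x,y) over all 6 cells.
  cell (α,a): −0.20·log₂0.20 = 0.4644
  cell (α,b): −0.26·log₂0.26 = 0.5053
  cell (α,c): −0.11·log₂0.11 = 0.3503
  cell (β,a): −0.39·log₂0.39 = 0.5298
  cell (β,b): −0.03·log₂0.03 = 0.1518
  cell (β,c): −0.01·log₂0.01 = 0.0664
Sum = 2.068 bits.

2.068 bits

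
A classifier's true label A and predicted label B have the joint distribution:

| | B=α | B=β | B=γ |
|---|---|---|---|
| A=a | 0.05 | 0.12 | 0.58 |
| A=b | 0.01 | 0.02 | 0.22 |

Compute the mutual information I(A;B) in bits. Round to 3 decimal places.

Marginals: p(A) = (0.7500, 0.2500), p(B) = (0.0600, 0.1400, 0.8000).
I(A;B) = Σ p(x,y)·log₂[p(x,y)/(p(x)p(y))].
  (a,α): 0.05·log₂(1.1111) = 0.0076
  (a,β): 0.12·log₂(1.1429) = 0.0231
  (a,γ): 0.58·log₂(0.9667) = -0.0284
  (b,α): 0.01·log₂(0.6667) = -0.0058
  (b,β): 0.02·log₂(0.5714) = -0.0161
  (b,γ): 0.22·log₂(1.1000) = 0.0303
Sum = 0.011 bits.

0.011 bits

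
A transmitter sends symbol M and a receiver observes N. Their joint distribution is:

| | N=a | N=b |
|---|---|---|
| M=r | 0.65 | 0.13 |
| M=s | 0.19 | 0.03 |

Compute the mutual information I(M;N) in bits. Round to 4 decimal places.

Marginals: p(M) = (0.7800, 0.2200), p(N) = (0.8400, 0.1600).
I(M;N) = H(M) + H(N) − H(M,N).
H(M) = 0.7602, H(N) = 0.6343, H(M,N) = 1.3936.
I(M;N) = 0.7602 + 0.6343 − 1.3936 = 0.0009 bits.

0.0009 bits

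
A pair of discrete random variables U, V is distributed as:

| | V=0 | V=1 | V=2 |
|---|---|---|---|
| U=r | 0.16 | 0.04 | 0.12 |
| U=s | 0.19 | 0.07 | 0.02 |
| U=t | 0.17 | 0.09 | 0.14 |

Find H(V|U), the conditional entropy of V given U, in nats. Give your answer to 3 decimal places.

Chain rule: H(V|U) = H(U,V) − H(U).
Marginals: p(U) = (0.3200, 0.2800, 0.4000), p(V) = (0.5200, 0.2000, 0.2800).
H(U,V) = 2.0495 nats; H(U) = 1.0876 nats.
H(V|U) = 2.0495 − 1.0876 = 0.962 nats.

0.962 nats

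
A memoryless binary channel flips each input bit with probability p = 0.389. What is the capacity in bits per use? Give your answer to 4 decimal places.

Binary symmetric channel: C = 1 − h₂(ε) where h₂ is the binary entropy function.
h₂(0.389) = −0.389·log₂0.389 − 0.611·log₂0.611 = 0.9642.
C = 1 − 0.9642 = 0.0358 bits per channel use.

0.0358 bits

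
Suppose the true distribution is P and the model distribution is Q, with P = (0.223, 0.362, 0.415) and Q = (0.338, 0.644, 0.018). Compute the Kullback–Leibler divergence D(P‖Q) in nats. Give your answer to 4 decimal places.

1.0010 nats

D(P‖Q) = Σ p·ln(p/q).
  0.223·ln(0.223/0.338) = -0.09274
  0.362·ln(0.362/0.644) = -0.20853
  0.415·ln(0.415/0.018) = 1.30223
D(P‖Q) = 1.0010 nats.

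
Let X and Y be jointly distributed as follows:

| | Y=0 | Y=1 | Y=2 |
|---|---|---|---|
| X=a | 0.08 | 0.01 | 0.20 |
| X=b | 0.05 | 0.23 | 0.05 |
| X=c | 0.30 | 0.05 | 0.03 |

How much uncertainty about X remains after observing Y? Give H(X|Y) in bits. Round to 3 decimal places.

1.075 bits

Marginals: p(X) = (0.2900, 0.3300, 0.3800), p(Y) = (0.4300, 0.2900, 0.2800).
H(X|Y) = Σ p(Y) · H(X|Y=·).
  Y=0: p=0.4300, H(X|Y=0) = 1.1747
  Y=1: p=0.2900, H(X|Y=1) = 0.8700
  Y=2: p=0.2800, H(X|Y=2) = 1.1358
Weighted sum = 1.075 bits.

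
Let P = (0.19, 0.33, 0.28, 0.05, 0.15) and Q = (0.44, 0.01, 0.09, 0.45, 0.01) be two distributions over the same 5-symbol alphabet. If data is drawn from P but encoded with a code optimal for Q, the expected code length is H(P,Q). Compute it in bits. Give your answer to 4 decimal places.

H(P,Q) = −Σ p·log₂ q.
  −0.19·log₂(0.44) = 0.22504
  −0.33·log₂(0.01) = 2.19247
  −0.28·log₂(0.09) = 0.97270
  −0.05·log₂(0.45) = 0.05760
  −0.15·log₂(0.01) = 0.99658
H(P,Q) = 4.4444 bits.

4.4444 bits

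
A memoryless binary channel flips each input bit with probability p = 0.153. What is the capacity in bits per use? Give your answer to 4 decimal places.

0.3827 bits

Binary symmetric channel: C = 1 − h₂(ε) where h₂ is the binary entropy function.
h₂(0.153) = −0.153·log₂0.153 − 0.847·log₂0.847 = 0.6173.
C = 1 − 0.6173 = 0.3827 bits per channel use.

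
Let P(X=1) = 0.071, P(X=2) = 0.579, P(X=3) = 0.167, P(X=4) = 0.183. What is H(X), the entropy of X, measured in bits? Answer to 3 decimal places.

H(X) = −Σ p·log₂ p.
  −(0.071)·log₂(0.071) = 0.2709
  −(0.579)·log₂(0.579) = 0.4565
  −(0.167)·log₂(0.167) = 0.4312
  −(0.183)·log₂(0.183) = 0.4484
Sum: 0.2709 + 0.4565 + 0.4312 + 0.4484 = 1.607 bits.

1.607 bits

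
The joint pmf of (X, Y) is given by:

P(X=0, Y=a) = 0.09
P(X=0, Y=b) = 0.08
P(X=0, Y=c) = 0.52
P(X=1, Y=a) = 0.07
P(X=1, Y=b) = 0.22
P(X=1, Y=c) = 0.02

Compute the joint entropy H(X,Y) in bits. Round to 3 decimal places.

1.957 bits

H(X,Y) = −Σ p(x,y)·log₂ p(x,y) over all 6 cells.
  cell (0,a): −0.09·log₂0.09 = 0.3127
  cell (0,b): −0.08·log₂0.08 = 0.2915
  cell (0,c): −0.52·log₂0.52 = 0.4906
  cell (1,a): −0.07·log₂0.07 = 0.2686
  cell (1,b): −0.22·log₂0.22 = 0.4806
  cell (1,c): −0.02·log₂0.02 = 0.1129
Sum = 1.957 bits.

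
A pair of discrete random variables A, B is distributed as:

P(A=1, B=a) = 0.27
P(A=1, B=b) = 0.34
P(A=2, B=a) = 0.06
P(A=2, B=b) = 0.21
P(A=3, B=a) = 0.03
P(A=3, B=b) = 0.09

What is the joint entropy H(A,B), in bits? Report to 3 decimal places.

H(A,B) = −Σ p(x,y)·log₂ p(x,y) over all 6 cells.
  cell (1,a): −0.27·log₂0.27 = 0.5100
  cell (1,b): −0.34·log₂0.34 = 0.5292
  cell (2,a): −0.06·log₂0.06 = 0.2435
  cell (2,b): −0.21·log₂0.21 = 0.4728
  cell (3,a): −0.03·log₂0.03 = 0.1518
  cell (3,b): −0.09·log₂0.09 = 0.3127
Sum = 2.220 bits.

2.220 bits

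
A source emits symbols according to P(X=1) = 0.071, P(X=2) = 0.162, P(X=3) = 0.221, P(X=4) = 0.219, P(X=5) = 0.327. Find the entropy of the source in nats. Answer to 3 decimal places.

H(X) = −Σ p·ln p.
  −(0.071)·ln(0.071) = 0.1878
  −(0.162)·ln(0.162) = 0.2949
  −(0.221)·ln(0.221) = 0.3336
  −(0.219)·ln(0.219) = 0.3326
  −(0.327)·ln(0.327) = 0.3655
Sum: 0.1878 + 0.2949 + 0.3336 + 0.3326 + 0.3655 = 1.514 nats.

1.514 nats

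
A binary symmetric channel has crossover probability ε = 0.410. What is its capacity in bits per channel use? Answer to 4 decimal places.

Binary symmetric channel: C = 1 − h₂(ε) where h₂ is the binary entropy function.
h₂(0.410) = −0.410·log₂0.410 − 0.590·log₂0.590 = 0.9765.
C = 1 − 0.9765 = 0.0235 bits per channel use.

0.0235 bits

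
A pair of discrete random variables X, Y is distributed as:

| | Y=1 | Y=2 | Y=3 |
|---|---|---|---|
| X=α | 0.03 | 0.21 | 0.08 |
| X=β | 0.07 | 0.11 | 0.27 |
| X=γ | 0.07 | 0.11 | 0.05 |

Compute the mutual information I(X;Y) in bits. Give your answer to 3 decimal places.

0.139 bits

Marginals: p(X) = (0.3200, 0.4500, 0.2300), p(Y) = (0.1700, 0.4300, 0.4000).
I(X;Y) = Σ p(x,y)·log₂[p(x,y)/(p(x)p(y))].
  (α,1): 0.03·log₂(0.5515) = -0.0258
  (α,2): 0.21·log₂(1.5262) = 0.1281
  (α,3): 0.08·log₂(0.6250) = -0.0542
  (β,1): 0.07·log₂(0.9150) = -0.0090
  (β,2): 0.11·log₂(0.5685) = -0.0896
  (β,3): 0.27·log₂(1.5000) = 0.1579
  (γ,1): 0.07·log₂(1.7903) = 0.0588
  (γ,2): 0.11·log₂(1.1122) = 0.0169
  (γ,3): 0.05·log₂(0.5435) = -0.0440
Sum = 0.139 bits.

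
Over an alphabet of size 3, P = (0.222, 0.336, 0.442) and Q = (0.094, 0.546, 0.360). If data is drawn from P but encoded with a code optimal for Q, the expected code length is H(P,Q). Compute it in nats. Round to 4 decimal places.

H(P,Q) = −Σ p·ln q.
  −0.222·ln(0.094) = 0.52491
  −0.336·ln(0.546) = 0.20333
  −0.442·ln(0.360) = 0.45157
H(P,Q) = 1.1798 nats.

1.1798 nats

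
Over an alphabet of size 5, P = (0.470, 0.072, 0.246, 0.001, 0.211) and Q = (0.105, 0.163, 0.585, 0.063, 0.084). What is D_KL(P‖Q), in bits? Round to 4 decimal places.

0.8983 bits

D(P‖Q) = Σ p·log₂(p/q).
  0.470·log₂(0.470/0.105) = 1.01627
  0.072·log₂(0.072/0.163) = -0.08487
  0.246·log₂(0.246/0.585) = -0.30745
  0.001·log₂(0.001/0.063) = -0.00598
  0.211·log₂(0.211/0.084) = 0.28037
D(P‖Q) = 0.8983 bits.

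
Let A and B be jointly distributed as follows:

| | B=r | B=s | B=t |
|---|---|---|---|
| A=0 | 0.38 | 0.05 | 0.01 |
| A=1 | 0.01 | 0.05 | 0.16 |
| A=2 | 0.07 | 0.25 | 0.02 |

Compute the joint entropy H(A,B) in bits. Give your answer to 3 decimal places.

2.400 bits

H(A,B) = −Σ p(x,y)·log₂ p(x,y) over all 9 cells.
  cell (0,r): −0.38·log₂0.38 = 0.5305
  cell (0,s): −0.05·log₂0.05 = 0.2161
  cell (0,t): −0.01·log₂0.01 = 0.0664
  cell (1,r): −0.01·log₂0.01 = 0.0664
  cell (1,s): −0.05·log₂0.05 = 0.2161
  cell (1,t): −0.16·log₂0.16 = 0.4230
  cell (2,r): −0.07·log₂0.07 = 0.2686
  cell (2,s): −0.25·log₂0.25 = 0.5000
  cell (2,t): −0.02·log₂0.02 = 0.1129
Sum = 2.400 bits.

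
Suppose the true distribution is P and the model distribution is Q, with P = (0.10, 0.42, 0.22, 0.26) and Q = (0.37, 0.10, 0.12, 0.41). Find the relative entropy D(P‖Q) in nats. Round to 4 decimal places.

0.4868 nats

D(P‖Q) = Σ p·ln(p/q).
  0.10·ln(0.10/0.37) = -0.13083
  0.42·ln(0.42/0.10) = 0.60274
  0.22·ln(0.22/0.12) = 0.13335
  0.26·ln(0.26/0.41) = -0.11842
D(P‖Q) = 0.4868 nats.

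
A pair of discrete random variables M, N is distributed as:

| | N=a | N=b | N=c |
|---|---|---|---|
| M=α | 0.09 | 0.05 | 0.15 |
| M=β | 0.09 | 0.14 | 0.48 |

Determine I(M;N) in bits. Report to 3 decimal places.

Marginals: p(M) = (0.2900, 0.7100), p(N) = (0.1800, 0.1900, 0.6300).
I(M;N) = Σ p(x,y)·log₂[p(x,y)/(p(x)p(y))].
  (α,a): 0.09·log₂(1.7241) = 0.0707
  (α,b): 0.05·log₂(0.9074) = -0.0070
  (α,c): 0.15·log₂(0.8210) = -0.0427
  (β,a): 0.09·log₂(0.7042) = -0.0455
  (β,b): 0.14·log₂(1.0378) = 0.0075
  (β,c): 0.48·log₂(1.0731) = 0.0489
Sum = 0.032 bits.

0.032 bits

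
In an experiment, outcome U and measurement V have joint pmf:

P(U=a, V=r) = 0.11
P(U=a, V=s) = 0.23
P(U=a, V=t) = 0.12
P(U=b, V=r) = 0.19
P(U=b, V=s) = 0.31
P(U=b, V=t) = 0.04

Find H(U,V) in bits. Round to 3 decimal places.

H(U,V) = −Σ p(x,y)·log₂ p(x,y) over all 6 cells.
  cell (a,r): −0.11·log₂0.11 = 0.3503
  cell (a,s): −0.23·log₂0.23 = 0.4877
  cell (a,t): −0.12·log₂0.12 = 0.3671
  cell (b,r): −0.19·log₂0.19 = 0.4552
  cell (b,s): −0.31·log₂0.31 = 0.5238
  cell (b,t): −0.04·log₂0.04 = 0.1858
Sum = 2.370 bits.

2.370 bits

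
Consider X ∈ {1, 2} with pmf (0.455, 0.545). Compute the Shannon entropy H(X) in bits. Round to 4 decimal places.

H(X) = −Σ p·log₂ p.
  −(0.455)·log₂(0.455) = 0.51691
  −(0.545)·log₂(0.545) = 0.47724
Sum: 0.51691 + 0.47724 = 0.9941 bits.

0.9941 bits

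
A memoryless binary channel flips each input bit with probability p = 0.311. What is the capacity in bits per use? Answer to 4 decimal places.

0.1057 bits

Binary symmetric channel: C = 1 − h₂(ε) where h₂ is the binary entropy function.
h₂(0.311) = −0.311·log₂0.311 − 0.689·log₂0.689 = 0.8943.
C = 1 − 0.8943 = 0.1057 bits per channel use.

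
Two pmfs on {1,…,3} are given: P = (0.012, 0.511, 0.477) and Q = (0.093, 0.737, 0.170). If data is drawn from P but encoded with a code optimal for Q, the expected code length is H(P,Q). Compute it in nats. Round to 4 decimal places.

H(P,Q) = −Σ p·ln q.
  −0.012·ln(0.093) = 0.02850
  −0.511·ln(0.737) = 0.15594
  −0.477·ln(0.170) = 0.84522
H(P,Q) = 1.0297 nats.

1.0297 nats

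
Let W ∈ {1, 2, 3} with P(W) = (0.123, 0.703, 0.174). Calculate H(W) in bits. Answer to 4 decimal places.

H(W) = −Σ p·log₂ p.
  −(0.123)·log₂(0.123) = 0.37186
  −(0.703)·log₂(0.703) = 0.35741
  −(0.174)·log₂(0.174) = 0.43897
Sum: 0.37186 + 0.35741 + 0.43897 = 1.1682 bits.

1.1682 bits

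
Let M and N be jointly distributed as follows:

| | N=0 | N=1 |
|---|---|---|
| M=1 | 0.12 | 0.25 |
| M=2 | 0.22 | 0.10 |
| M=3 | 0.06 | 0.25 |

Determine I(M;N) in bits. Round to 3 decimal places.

0.128 bits

Marginals: p(M) = (0.3700, 0.3200, 0.3100), p(N) = (0.4000, 0.6000).
I(M;N) = Σ p(x,y)·log₂[p(x,y)/(p(x)p(y))].
  (1,0): 0.12·log₂(0.8108) = -0.0363
  (1,1): 0.25·log₂(1.1261) = 0.0428
  (2,0): 0.22·log₂(1.7188) = 0.1719
  (2,1): 0.10·log₂(0.5208) = -0.0941
  (3,0): 0.06·log₂(0.4839) = -0.0628
  (3,1): 0.25·log₂(1.3441) = 0.1067
Sum = 0.128 bits.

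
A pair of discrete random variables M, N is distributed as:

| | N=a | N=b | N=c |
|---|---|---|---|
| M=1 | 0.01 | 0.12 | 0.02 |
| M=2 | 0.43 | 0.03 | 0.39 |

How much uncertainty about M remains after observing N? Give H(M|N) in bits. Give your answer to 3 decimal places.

0.292 bits

Chain rule: H(M|N) = H(M,N) − H(N).
Marginals: p(M) = (0.1500, 0.8500), p(N) = (0.4400, 0.1500, 0.4100).
H(M,N) = 1.7515 bits; H(N) = 1.4591 bits.
H(M|N) = 1.7515 − 1.4591 = 0.292 bits.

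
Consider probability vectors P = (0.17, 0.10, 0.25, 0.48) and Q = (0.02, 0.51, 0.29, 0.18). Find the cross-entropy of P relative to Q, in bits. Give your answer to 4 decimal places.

2.6906 bits

H(P,Q) = −Σ p·log₂ q.
  −0.17·log₂(0.02) = 0.95946
  −0.10·log₂(0.51) = 0.09714
  −0.25·log₂(0.29) = 0.44647
  −0.48·log₂(0.18) = 1.18749
H(P,Q) = 2.6906 bits.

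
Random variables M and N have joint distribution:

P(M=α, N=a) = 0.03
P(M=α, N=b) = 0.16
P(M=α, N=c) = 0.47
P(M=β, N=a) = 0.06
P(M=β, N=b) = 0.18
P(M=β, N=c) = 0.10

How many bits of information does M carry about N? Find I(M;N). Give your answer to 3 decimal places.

Marginals: p(M) = (0.6600, 0.3400), p(N) = (0.0900, 0.3400, 0.5700).
I(M;N) = H(M) + H(N) − H(M,N).
H(M) = 0.9248, H(N) = 1.3041, H(M,N) = 2.1078.
I(M;N) = 0.9248 + 1.3041 − 2.1078 = 0.121 bits.

0.121 bits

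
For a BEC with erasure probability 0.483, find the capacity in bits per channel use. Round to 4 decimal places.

0.5170 bits

Binary erasure channel: capacity C = 1 − ε.
C = 1 − 0.483 = 0.5170 bits per channel use.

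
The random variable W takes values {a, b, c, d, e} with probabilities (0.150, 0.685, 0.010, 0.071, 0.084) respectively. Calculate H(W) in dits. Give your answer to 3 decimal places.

0.428 dits

H(W) = −Σ p·log₁₀ p.
  −(0.150)·log₁₀(0.150) = 0.1236
  −(0.685)·log₁₀(0.685) = 0.1126
  −(0.010)·log₁₀(0.010) = 0.0200
  −(0.071)·log₁₀(0.071) = 0.0816
  −(0.084)·log₁₀(0.084) = 0.0904
Sum: 0.1236 + 0.1126 + 0.0200 + 0.0816 + 0.0904 = 0.428 dits.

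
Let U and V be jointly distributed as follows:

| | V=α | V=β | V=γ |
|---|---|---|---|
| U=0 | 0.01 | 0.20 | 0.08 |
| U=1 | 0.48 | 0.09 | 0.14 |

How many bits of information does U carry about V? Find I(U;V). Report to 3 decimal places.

Marginals: p(U) = (0.2900, 0.7100), p(V) = (0.4900, 0.2900, 0.2200).
I(U;V) = H(U) + H(V) − H(U,V).
H(U) = 0.8687, H(V) = 1.5028, H(U,V) = 2.0404.
I(U;V) = 0.8687 + 1.5028 − 2.0404 = 0.331 bits.

0.331 bits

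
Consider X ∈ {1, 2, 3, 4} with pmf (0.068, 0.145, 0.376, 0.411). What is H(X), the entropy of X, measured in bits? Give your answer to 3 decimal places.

H(X) = −Σ p·log₂ p.
  −(0.068)·log₂(0.068) = 0.2637
  −(0.145)·log₂(0.145) = 0.4040
  −(0.376)·log₂(0.376) = 0.5306
  −(0.411)·log₂(0.411) = 0.5272
Sum: 0.2637 + 0.4040 + 0.5306 + 0.5272 = 1.726 bits.

1.726 bits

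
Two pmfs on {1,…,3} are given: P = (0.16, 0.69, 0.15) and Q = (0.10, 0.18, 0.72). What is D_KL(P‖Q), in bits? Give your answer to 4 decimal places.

D(P‖Q) = Σ p·log₂(p/q).
  0.16·log₂(0.16/0.10) = 0.10849
  0.69·log₂(0.69/0.18) = 1.33763
  0.15·log₂(0.15/0.72) = -0.33946
D(P‖Q) = 1.1067 bits.

1.1067 bits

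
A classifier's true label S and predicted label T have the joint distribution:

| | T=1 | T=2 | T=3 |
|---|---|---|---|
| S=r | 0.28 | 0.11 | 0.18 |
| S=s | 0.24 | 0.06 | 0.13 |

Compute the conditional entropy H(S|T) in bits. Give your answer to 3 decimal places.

Marginals: p(S) = (0.5700, 0.4300), p(T) = (0.5200, 0.1700, 0.3100).
H(S|T) = Σ p(T) · H(S|T=·).
  T=1: p=0.5200, H(S|T=1) = 0.9957
  T=2: p=0.1700, H(S|T=2) = 0.9367
  T=3: p=0.3100, H(S|T=3) = 0.9812
Weighted sum = 0.981 bits.

0.981 bits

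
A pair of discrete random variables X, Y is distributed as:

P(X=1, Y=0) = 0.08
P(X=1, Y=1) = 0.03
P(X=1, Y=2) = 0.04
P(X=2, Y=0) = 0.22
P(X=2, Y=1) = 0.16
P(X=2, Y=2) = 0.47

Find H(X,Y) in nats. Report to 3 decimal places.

H(X,Y) = −Σ p(x,y)·ln p(x,y) over all 6 cells.
  cell (1,0): −0.08·ln0.08 = 0.2021
  cell (1,1): −0.03·ln0.03 = 0.1052
  cell (1,2): −0.04·ln0.04 = 0.1288
  cell (2,0): −0.22·ln0.22 = 0.3331
  cell (2,1): −0.16·ln0.16 = 0.2932
  cell (2,2): −0.47·ln0.47 = 0.3549
Sum = 1.417 nats.

1.417 nats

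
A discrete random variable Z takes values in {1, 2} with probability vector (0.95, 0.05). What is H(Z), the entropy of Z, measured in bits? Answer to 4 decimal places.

0.2864 bits

H(Z) = −Σ p·log₂ p.
  −(0.95)·log₂(0.95) = 0.07030
  −(0.05)·log₂(0.05) = 0.21610
Sum: 0.07030 + 0.21610 = 0.2864 bits.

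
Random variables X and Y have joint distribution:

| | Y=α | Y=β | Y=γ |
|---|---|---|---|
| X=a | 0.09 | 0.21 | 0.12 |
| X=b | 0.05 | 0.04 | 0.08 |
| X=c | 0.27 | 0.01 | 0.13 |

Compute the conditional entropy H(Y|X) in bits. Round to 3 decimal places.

1.317 bits

Marginals: p(X) = (0.4200, 0.1700, 0.4100), p(Y) = (0.4100, 0.2600, 0.3300).
H(Y|X) = Σ p(X) · H(Y|X=·).
  X=a: p=0.4200, H(Y|X=a) = 1.4926
  X=b: p=0.1700, H(Y|X=b) = 1.5222
  X=c: p=0.4100, H(Y|X=c) = 1.0530
Weighted sum = 1.317 bits.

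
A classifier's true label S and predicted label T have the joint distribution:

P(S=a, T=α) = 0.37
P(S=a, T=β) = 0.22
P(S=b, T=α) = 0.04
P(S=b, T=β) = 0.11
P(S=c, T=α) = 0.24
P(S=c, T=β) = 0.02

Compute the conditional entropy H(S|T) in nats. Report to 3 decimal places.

Chain rule: H(S|T) = H(S,T) − H(T).
Marginals: p(S) = (0.5900, 0.1500, 0.2600), p(T) = (0.6500, 0.3500).
H(S,T) = 1.4933 nats; H(T) = 0.6474 nats.
H(S|T) = 1.4933 − 0.6474 = 0.846 nats.

0.846 nats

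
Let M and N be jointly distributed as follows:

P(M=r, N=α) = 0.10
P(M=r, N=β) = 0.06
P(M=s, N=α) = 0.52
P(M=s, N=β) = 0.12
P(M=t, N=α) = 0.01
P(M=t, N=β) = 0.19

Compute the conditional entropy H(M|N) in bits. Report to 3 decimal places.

1.004 bits

Chain rule: H(M|N) = H(M,N) − H(N).
Marginals: p(M) = (0.1600, 0.6400, 0.2000), p(N) = (0.6300, 0.3700).
H(M,N) = 1.9550 bits; H(N) = 0.9507 bits.
H(M|N) = 1.9550 − 0.9507 = 1.004 bits.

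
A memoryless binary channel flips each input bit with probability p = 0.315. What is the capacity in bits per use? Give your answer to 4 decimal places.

Binary symmetric channel: C = 1 − h₂(ε) where h₂ is the binary entropy function.
h₂(0.315) = −0.315·log₂0.315 − 0.685·log₂0.685 = 0.8989.
C = 1 − 0.8989 = 0.1011 bits per channel use.

0.1011 bits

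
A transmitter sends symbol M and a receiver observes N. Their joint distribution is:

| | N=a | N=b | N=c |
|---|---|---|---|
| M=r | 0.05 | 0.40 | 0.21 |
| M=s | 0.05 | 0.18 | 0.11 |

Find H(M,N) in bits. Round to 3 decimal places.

H(M,N) = −Σ p(x,y)·log₂ p(x,y) over all 6 cells.
  cell (r,a): −0.05·log₂0.05 = 0.2161
  cell (r,b): −0.40·log₂0.40 = 0.5288
  cell (r,c): −0.21·log₂0.21 = 0.4728
  cell (s,a): −0.05·log₂0.05 = 0.2161
  cell (s,b): −0.18·log₂0.18 = 0.4453
  cell (s,c): −0.11·log₂0.11 = 0.3503
Sum = 2.229 bits.

2.229 bits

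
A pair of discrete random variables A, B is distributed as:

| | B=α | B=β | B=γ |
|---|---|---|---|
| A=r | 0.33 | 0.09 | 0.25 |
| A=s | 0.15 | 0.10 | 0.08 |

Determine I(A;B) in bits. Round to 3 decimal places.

0.032 bits

Marginals: p(A) = (0.6700, 0.3300), p(B) = (0.4800, 0.1900, 0.3300).
I(A;B) = H(A) + H(B) − H(A,B).
H(A) = 0.9149, H(B) = 1.4913, H(A,B) = 2.3747.
I(A;B) = 0.9149 + 1.4913 − 2.3747 = 0.032 bits.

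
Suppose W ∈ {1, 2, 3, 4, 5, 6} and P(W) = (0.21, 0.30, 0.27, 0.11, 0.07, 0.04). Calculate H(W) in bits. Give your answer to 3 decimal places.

H(W) = −Σ p·log₂ p.
  −(0.21)·log₂(0.21) = 0.4728
  −(0.30)·log₂(0.30) = 0.5211
  −(0.27)·log₂(0.27) = 0.5100
  −(0.11)·log₂(0.11) = 0.3503
  −(0.07)·log₂(0.07) = 0.2686
  −(0.04)·log₂(0.04) = 0.1858
Sum: 0.4728 + 0.5211 + 0.5100 + 0.3503 + 0.2686 + 0.1858 = 2.309 bits.

2.309 bits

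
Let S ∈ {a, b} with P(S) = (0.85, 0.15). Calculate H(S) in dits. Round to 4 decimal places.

0.1836 dits

H(S) = −Σ p·log₁₀ p.
  −(0.85)·log₁₀(0.85) = 0.05999
  −(0.15)·log₁₀(0.15) = 0.12359
Sum: 0.05999 + 0.12359 = 0.1836 dits.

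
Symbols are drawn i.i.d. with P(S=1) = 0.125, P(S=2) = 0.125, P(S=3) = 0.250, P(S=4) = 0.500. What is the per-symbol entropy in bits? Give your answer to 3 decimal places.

H(S) = −Σ p·log₂ p.
  −(0.125)·log₂(0.125) = 0.3750
  −(0.125)·log₂(0.125) = 0.3750
  −(0.250)·log₂(0.250) = 0.5000
  −(0.500)·log₂(0.500) = 0.5000
Sum: 0.3750 + 0.3750 + 0.5000 + 0.5000 = 1.750 bits.

1.750 bits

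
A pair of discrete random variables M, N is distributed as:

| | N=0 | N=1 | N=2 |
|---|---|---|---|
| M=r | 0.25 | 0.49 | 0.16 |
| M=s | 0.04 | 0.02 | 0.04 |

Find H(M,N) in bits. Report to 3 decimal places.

H(M,N) = −Σ p(x,y)·log₂ p(x,y) over all 6 cells.
  cell (r,0): −0.25·log₂0.25 = 0.5000
  cell (r,1): −0.49·log₂0.49 = 0.5043
  cell (r,2): −0.16·log₂0.16 = 0.4230
  cell (s,0): −0.04·log₂0.04 = 0.1858
  cell (s,1): −0.02·log₂0.02 = 0.1129
  cell (s,2): −0.04·log₂0.04 = 0.1858
Sum = 1.912 bits.

1.912 bits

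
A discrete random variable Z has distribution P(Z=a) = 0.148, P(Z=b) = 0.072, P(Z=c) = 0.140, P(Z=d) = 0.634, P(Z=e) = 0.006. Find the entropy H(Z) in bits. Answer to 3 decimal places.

1.539 bits

H(Z) = −Σ p·log₂ p.
  −(0.148)·log₂(0.148) = 0.4079
  −(0.072)·log₂(0.072) = 0.2733
  −(0.140)·log₂(0.140) = 0.3971
  −(0.634)·log₂(0.634) = 0.4168
  −(0.006)·log₂(0.006) = 0.0443
Sum: 0.4079 + 0.2733 + 0.3971 + 0.4168 + 0.0443 = 1.539 bits.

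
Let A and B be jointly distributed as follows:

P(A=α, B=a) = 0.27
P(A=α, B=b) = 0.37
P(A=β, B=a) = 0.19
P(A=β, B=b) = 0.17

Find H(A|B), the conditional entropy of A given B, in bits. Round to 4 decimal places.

0.9352 bits

Marginals: p(A) = (0.6400, 0.3600), p(B) = (0.4600, 0.5400).
H(A|B) = Σ p(B) · H(A|B=·).
  B=a: p=0.4600, H(A|B=a) = 0.9781
  B=b: p=0.5400, H(A|B=b) = 0.8987
Weighted sum = 0.9352 bits.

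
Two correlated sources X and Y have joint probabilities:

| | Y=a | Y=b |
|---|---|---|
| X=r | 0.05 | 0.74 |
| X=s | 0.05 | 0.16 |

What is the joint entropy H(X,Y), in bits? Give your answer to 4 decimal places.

H(X,Y) = −Σ p(x,y)·log₂ p(x,y) over all 4 cells.
  cell (r,a): −0.05·log₂0.05 = 0.21610
  cell (r,b): −0.74·log₂0.74 = 0.32146
  cell (s,a): −0.05·log₂0.05 = 0.21610
  cell (s,b): −0.16·log₂0.16 = 0.42302
Sum = 1.1767 bits.

1.1767 bits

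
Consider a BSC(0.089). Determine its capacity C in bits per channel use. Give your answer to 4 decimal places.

0.5669 bits

Binary symmetric channel: C = 1 − h₂(ε) where h₂ is the binary entropy function.
h₂(0.089) = −0.089·log₂0.089 − 0.911·log₂0.911 = 0.4331.
C = 1 − 0.4331 = 0.5669 bits per channel use.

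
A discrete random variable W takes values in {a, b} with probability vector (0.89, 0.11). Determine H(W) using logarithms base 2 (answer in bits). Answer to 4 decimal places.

H(W) = −Σ p·log₂ p.
  −(0.89)·log₂(0.89) = 0.14963
  −(0.11)·log₂(0.11) = 0.35029
Sum: 0.14963 + 0.35029 = 0.4999 bits.

0.4999 bits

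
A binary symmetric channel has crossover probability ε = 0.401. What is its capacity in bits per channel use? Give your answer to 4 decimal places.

Binary symmetric channel: C = 1 − h₂(ε) where h₂ is the binary entropy function.
h₂(0.401) = −0.401·log₂0.401 − 0.599·log₂0.599 = 0.9715.
C = 1 − 0.9715 = 0.0285 bits per channel use.

0.0285 bits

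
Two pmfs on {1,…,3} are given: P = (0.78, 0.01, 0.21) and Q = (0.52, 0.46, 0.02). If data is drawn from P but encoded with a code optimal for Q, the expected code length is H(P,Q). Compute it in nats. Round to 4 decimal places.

H(P,Q) = −Σ p·ln q.
  −0.78·ln(0.52) = 0.51006
  −0.01·ln(0.46) = 0.00777
  −0.21·ln(0.02) = 0.82152
H(P,Q) = 1.3394 nats.

1.3394 nats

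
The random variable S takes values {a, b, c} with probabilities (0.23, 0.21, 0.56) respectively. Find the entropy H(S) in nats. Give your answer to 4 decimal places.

0.9905 nats

H(S) = −Σ p·ln p.
  −(0.23)·ln(0.23) = 0.33803
  −(0.21)·ln(0.21) = 0.32774
  −(0.56)·ln(0.56) = 0.32470
Sum: 0.33803 + 0.32774 + 0.32470 = 0.9905 nats.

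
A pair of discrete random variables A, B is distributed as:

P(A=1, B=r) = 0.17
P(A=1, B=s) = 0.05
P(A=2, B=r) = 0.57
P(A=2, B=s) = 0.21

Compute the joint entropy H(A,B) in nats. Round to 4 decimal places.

H(A,B) = −Σ p(x,y)·ln p(x,y) over all 4 cells.
  cell (1,r): −0.17·ln0.17 = 0.30123
  cell (1,s): −0.05·ln0.05 = 0.14979
  cell (2,r): −0.57·ln0.57 = 0.32041
  cell (2,s): −0.21·ln0.21 = 0.32774
Sum = 1.0992 nats.

1.0992 nats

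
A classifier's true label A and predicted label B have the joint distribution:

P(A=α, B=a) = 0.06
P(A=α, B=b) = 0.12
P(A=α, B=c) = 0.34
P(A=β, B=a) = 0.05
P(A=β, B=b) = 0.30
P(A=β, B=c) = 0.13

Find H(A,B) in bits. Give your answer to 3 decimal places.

H(A,B) = −Σ p(x,y)·log₂ p(x,y) over all 6 cells.
  cell (α,a): −0.06·log₂0.06 = 0.2435
  cell (α,b): −0.12·log₂0.12 = 0.3671
  cell (α,c): −0.34·log₂0.34 = 0.5292
  cell (β,a): −0.05·log₂0.05 = 0.2161
  cell (β,b): −0.30·log₂0.30 = 0.5211
  cell (β,c): −0.13·log₂0.13 = 0.3826
Sum = 2.260 bits.

2.260 bits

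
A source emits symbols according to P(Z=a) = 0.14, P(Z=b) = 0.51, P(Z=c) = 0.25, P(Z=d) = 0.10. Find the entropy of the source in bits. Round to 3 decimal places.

H(Z) = −Σ p·log₂ p.
  −(0.14)·log₂(0.14) = 0.3971
  −(0.51)·log₂(0.51) = 0.4954
  −(0.25)·log₂(0.25) = 0.5000
  −(0.10)·log₂(0.10) = 0.3322
Sum: 0.3971 + 0.4954 + 0.5000 + 0.3322 = 1.725 bits.

1.725 bits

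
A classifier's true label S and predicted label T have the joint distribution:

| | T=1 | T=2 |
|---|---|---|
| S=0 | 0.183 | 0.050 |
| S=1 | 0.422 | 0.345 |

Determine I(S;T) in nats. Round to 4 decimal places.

Marginals: p(S) = (0.2330, 0.7670), p(T) = (0.6050, 0.3950).
I(S;T) = H(S) + H(T) − H(S,T).
H(S) = 0.5429, H(T) = 0.6709, H(S,T) = 1.1918.
I(S;T) = 0.5429 + 0.6709 − 1.1918 = 0.0220 nats.

0.0220 nats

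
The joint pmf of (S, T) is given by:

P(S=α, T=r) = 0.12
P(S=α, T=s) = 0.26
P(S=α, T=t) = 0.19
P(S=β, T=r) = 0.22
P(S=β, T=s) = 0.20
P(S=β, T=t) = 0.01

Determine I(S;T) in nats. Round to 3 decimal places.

Marginals: p(S) = (0.5700, 0.4300), p(T) = (0.3400, 0.4600, 0.2000).
I(S;T) = H(S) + H(T) − H(S,T).
H(S) = 0.6833, H(T) = 1.0459, H(S,T) = 1.6213.
I(S;T) = 0.6833 + 1.0459 − 1.6213 = 0.108 nats.

0.108 nats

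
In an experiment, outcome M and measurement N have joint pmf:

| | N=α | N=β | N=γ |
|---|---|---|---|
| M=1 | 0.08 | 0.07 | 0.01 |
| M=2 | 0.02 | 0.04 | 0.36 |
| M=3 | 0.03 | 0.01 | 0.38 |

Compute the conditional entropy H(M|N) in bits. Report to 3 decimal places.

Marginals: p(M) = (0.1600, 0.4200, 0.4200), p(N) = (0.1300, 0.1200, 0.7500).
H(M|N) = Σ p(N) · H(M|N=·).
  N=α: p=0.1300, H(M|N=α) = 1.3347
  N=β: p=0.1200, H(M|N=β) = 1.2807
  N=γ: p=0.7500, H(M|N=γ) = 1.0883
Weighted sum = 1.143 bits.

1.143 bits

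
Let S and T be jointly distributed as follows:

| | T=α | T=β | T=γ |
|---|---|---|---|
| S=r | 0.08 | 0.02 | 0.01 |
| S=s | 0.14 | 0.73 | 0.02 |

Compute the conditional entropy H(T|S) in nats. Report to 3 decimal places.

0.563 nats

Chain rule: H(T|S) = H(S,T) − H(S).
Marginals: p(S) = (0.1100, 0.8900), p(T) = (0.2200, 0.7500, 0.0300).
H(S,T) = 0.9096 nats; H(S) = 0.3465 nats.
H(T|S) = 0.9096 − 0.3465 = 0.563 nats.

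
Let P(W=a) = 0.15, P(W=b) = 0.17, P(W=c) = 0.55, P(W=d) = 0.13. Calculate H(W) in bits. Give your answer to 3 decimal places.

1.702 bits

H(W) = −Σ p·log₂ p.
  −(0.15)·log₂(0.15) = 0.4105
  −(0.17)·log₂(0.17) = 0.4346
  −(0.55)·log₂(0.55) = 0.4744
  −(0.13)·log₂(0.13) = 0.3826
Sum: 0.4105 + 0.4346 + 0.4744 + 0.3826 = 1.702 bits.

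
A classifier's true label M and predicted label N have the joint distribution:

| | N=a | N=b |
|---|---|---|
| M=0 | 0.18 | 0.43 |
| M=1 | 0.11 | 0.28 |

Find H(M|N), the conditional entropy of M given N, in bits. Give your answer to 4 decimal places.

Chain rule: H(M|N) = H(M,N) − H(N).
Marginals: p(M) = (0.6100, 0.3900), p(N) = (0.2900, 0.7100).
H(M,N) = 1.8334 bits; H(N) = 0.8687 bits.
H(M|N) = 1.8334 − 0.8687 = 0.9647 bits.

0.9647 bits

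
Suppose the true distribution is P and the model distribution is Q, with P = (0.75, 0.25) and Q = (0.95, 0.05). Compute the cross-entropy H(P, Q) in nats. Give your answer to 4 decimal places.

0.7874 nats

H(P,Q) = −Σ p·ln q.
  −0.75·ln(0.95) = 0.03847
  −0.25·ln(0.05) = 0.74893
H(P,Q) = 0.7874 nats.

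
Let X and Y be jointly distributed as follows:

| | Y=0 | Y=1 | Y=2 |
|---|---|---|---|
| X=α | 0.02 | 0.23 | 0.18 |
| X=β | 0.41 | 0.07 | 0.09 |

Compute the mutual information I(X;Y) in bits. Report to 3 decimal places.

Marginals: p(X) = (0.4300, 0.5700), p(Y) = (0.4300, 0.3000, 0.2700).
I(X;Y) = Σ p(x,y)·log₂[p(x,y)/(p(x)p(y))].
  (α,0): 0.02·log₂(0.1082) = -0.0642
  (α,1): 0.23·log₂(1.7829) = 0.1919
  (α,2): 0.18·log₂(1.5504) = 0.1139
  (β,0): 0.41·log₂(1.6728) = 0.3043
  (β,1): 0.07·log₂(0.4094) = -0.0902
  (β,2): 0.09·log₂(0.5848) = -0.0697
Sum = 0.386 bits.

0.386 bits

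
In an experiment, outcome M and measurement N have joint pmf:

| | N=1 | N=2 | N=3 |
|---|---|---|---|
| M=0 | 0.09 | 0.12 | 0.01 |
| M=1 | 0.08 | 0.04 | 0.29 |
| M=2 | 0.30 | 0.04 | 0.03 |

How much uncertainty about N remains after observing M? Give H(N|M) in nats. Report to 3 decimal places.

Chain rule: H(N|M) = H(M,N) − H(M).
Marginals: p(M) = (0.2200, 0.4100, 0.3700), p(N) = (0.4700, 0.2000, 0.3300).
H(M,N) = 1.8021 nats; H(M) = 1.0665 nats.
H(N|M) = 1.8021 − 1.0665 = 0.736 nats.

0.736 nats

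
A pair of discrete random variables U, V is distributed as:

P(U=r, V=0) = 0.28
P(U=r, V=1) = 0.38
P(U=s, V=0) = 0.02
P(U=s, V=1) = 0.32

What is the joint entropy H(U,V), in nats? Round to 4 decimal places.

1.1670 nats

H(U,V) = −Σ p(x,y)·ln p(x,y) over all 4 cells.
  cell (r,0): −0.28·ln0.28 = 0.35643
  cell (r,1): −0.38·ln0.38 = 0.36768
  cell (s,0): −0.02·ln0.02 = 0.07824
  cell (s,1): −0.32·ln0.32 = 0.36462
Sum = 1.1670 nats.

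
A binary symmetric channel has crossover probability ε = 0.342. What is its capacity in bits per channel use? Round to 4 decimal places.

0.0733 bits

Binary symmetric channel: C = 1 − h₂(ε) where h₂ is the binary entropy function.
h₂(0.342) = −0.342·log₂0.342 − 0.658·log₂0.658 = 0.9267.
C = 1 − 0.9267 = 0.0733 bits per channel use.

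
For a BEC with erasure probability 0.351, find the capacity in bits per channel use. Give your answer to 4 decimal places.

Binary erasure channel: capacity C = 1 − ε.
C = 1 − 0.351 = 0.6490 bits per channel use.

0.6490 bits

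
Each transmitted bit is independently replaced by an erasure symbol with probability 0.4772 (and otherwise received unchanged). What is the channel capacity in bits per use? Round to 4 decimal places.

Binary erasure channel: capacity C = 1 − ε.
C = 1 − 0.4772 = 0.5228 bits per channel use.

0.5228 bits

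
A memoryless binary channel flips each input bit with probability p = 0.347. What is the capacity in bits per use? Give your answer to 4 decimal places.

0.0686 bits

Binary symmetric channel: C = 1 − h₂(ε) where h₂ is the binary entropy function.
h₂(0.347) = −0.347·log₂0.347 − 0.653·log₂0.653 = 0.9314.
C = 1 − 0.9314 = 0.0686 bits per channel use.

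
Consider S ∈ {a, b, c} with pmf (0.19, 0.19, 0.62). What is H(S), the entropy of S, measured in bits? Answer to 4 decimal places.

H(S) = −Σ p·log₂ p.
  −(0.19)·log₂(0.19) = 0.45523
  −(0.19)·log₂(0.19) = 0.45523
  −(0.62)·log₂(0.62) = 0.42759
Sum: 0.45523 + 0.45523 + 0.42759 = 1.3380 bits.

1.3380 bits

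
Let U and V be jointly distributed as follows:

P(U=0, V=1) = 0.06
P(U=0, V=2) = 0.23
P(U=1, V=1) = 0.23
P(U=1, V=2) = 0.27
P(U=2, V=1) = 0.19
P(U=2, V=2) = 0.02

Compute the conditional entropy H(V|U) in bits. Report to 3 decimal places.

Marginals: p(U) = (0.2900, 0.5000, 0.2100), p(V) = (0.4800, 0.5200).
H(V|U) = Σ p(U) · H(V|U=·).
  U=0: p=0.2900, H(V|U=0) = 0.7355
  U=1: p=0.5000, H(V|U=1) = 0.9954
  U=2: p=0.2100, H(V|U=2) = 0.4537
Weighted sum = 0.806 bits.

0.806 bits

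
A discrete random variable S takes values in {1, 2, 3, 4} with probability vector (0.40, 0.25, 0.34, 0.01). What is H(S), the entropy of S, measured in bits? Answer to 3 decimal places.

1.624 bits

H(S) = −Σ p·log₂ p.
  −(0.40)·log₂(0.40) = 0.5288
  −(0.25)·log₂(0.25) = 0.5000
  −(0.34)·log₂(0.34) = 0.5292
  −(0.01)·log₂(0.01) = 0.0664
Sum: 0.5288 + 0.5000 + 0.5292 + 0.0664 = 1.624 bits.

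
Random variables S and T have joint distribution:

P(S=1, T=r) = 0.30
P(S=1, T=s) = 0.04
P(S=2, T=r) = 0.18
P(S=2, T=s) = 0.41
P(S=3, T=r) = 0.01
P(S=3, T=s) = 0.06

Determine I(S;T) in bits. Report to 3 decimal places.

Marginals: p(S) = (0.3400, 0.5900, 0.0700), p(T) = (0.4900, 0.5100).
I(S;T) = Σ p(x,y)·log₂[p(x,y)/(p(x)p(y))].
  (1,r): 0.30·log₂(1.8007) = 0.2546
  (1,s): 0.04·log₂(0.2307) = -0.0846
  (2,r): 0.18·log₂(0.6226) = -0.1230
  (2,s): 0.41·log₂(1.3626) = 0.1830
  (3,r): 0.01·log₂(0.2915) = -0.0178
  (3,s): 0.06·log₂(1.6807) = 0.0449
Sum = 0.257 bits.

0.257 bits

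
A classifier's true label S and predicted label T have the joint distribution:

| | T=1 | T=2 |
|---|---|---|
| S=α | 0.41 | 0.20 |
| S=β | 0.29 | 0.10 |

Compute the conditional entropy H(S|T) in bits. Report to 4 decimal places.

Marginals: p(S) = (0.6100, 0.3900), p(T) = (0.7000, 0.3000).
H(S|T) = Σ p(T) · H(S|T=·).
  T=1: p=0.7000, H(S|T=1) = 0.9787
  T=2: p=0.3000, H(S|T=2) = 0.9183
Weighted sum = 0.9606 bits.

0.9606 bits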